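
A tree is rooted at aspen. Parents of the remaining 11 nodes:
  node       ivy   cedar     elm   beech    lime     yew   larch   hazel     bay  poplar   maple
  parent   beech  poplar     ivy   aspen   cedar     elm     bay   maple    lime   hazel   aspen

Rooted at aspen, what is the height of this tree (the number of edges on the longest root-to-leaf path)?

7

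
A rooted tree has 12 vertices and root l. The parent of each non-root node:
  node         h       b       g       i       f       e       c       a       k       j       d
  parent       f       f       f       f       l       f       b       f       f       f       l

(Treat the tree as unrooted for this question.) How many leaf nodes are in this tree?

9

Degree-1 nodes: a, c, d, e, g, h, i, j, k — 9 of them.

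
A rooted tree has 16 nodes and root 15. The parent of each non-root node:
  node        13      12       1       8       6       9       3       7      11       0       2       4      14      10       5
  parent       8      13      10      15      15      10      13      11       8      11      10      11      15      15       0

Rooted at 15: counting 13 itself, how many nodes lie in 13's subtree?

3

The subtree rooted at 13 contains: 13, 12, 3 — 3 nodes.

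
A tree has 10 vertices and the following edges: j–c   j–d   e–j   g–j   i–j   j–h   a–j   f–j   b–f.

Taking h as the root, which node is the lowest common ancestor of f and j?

j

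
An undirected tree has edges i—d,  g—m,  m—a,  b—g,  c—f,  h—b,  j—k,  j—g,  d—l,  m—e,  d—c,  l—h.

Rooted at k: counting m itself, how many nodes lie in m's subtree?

3

The subtree rooted at m contains: m, a, e — 3 nodes.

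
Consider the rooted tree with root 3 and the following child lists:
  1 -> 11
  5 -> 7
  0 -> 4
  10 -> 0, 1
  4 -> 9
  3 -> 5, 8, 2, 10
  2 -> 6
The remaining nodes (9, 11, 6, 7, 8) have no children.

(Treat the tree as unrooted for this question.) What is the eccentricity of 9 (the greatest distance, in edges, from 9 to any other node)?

6

The node farthest from 9 is 7 (6 also at distance 6), via 9 – 4 – 0 – 10 – 3 – 5 – 7 — 6 edges.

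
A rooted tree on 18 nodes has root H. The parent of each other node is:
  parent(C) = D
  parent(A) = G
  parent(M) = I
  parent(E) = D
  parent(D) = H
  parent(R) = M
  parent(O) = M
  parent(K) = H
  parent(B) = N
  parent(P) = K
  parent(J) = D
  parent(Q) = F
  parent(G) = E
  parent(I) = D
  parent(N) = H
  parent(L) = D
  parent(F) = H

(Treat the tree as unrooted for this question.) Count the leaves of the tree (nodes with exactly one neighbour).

9

The leaves are A, B, C, J, L, O, P, Q, R.
That is 9 leaves.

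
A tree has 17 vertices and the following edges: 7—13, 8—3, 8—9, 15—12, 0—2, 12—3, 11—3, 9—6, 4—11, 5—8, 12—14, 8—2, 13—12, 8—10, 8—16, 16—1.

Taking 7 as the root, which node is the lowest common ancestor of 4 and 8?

Ancestors of 4 (toward the root): 4, 11, 3, 12, 13, 7.
Ancestors of 8: 8, 3, 12, 13, 7.
The deepest node appearing in both lists is 3.

3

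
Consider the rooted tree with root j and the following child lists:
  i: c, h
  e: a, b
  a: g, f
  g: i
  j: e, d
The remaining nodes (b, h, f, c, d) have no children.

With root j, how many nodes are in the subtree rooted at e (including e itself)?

8

The subtree rooted at e contains: e, b, a, f, g, i, h, c — 8 nodes.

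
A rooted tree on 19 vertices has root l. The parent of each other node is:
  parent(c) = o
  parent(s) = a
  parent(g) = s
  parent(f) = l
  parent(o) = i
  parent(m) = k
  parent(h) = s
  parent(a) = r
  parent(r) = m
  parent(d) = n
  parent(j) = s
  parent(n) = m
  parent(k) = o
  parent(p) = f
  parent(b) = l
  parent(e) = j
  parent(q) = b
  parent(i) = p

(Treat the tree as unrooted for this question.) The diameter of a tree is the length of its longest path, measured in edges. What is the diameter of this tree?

13

Starting from q, a farthest node is e at distance 13.
One longest path: q–b–l–f–p–i–o–k–m–r–a–s–j–e.
So the diameter is 13.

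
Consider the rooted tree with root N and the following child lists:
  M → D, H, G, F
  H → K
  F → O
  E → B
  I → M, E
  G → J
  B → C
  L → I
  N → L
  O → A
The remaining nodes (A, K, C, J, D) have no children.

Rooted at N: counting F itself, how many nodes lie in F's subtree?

3

The subtree rooted at F contains: F, O, A — 3 nodes.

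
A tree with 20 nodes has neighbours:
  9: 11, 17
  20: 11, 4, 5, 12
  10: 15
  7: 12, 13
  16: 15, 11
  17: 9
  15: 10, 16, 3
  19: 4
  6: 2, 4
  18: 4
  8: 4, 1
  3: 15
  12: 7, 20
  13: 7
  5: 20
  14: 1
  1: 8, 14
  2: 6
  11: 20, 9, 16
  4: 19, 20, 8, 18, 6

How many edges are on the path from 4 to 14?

Walking from 4: 4 – 8 – 1 – 14. Length 3.

3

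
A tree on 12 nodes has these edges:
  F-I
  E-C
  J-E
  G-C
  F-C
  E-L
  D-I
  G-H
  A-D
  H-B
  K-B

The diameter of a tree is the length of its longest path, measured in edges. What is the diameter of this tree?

8

Starting from A, a farthest node is K at distance 8.
One longest path: A–D–I–F–C–G–H–B–K.
So the diameter is 8.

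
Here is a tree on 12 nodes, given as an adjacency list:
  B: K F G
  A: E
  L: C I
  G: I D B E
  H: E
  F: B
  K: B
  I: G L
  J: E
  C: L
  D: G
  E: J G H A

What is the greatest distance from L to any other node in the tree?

Distances from L peak at 4, attained at K (F, A, J, H also at distance 4).
L-I-G-B-K

4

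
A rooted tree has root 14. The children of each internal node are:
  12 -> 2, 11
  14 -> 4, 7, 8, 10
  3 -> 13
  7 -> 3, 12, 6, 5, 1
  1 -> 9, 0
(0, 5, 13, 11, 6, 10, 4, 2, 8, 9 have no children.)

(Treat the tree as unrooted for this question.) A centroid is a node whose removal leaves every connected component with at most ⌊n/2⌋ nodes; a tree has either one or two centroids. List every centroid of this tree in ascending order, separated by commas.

7

Delete 7: the remaining components have sizes 4, 3, 3, 2, 1, 1. Max 4 ≤ 7, so 7 is a centroid.
No neighbour of 7 does as well, so 7 is the unique centroid.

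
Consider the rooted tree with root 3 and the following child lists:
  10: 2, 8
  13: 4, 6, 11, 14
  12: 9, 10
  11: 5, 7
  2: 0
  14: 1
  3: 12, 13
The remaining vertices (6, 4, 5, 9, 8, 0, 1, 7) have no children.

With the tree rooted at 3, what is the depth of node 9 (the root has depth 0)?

2

Climbing from 9 to the root: 9 → 12 → 3. That's 2 steps.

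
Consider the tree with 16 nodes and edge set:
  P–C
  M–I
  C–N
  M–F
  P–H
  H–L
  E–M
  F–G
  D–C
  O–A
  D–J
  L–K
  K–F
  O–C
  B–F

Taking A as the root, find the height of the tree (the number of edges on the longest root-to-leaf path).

A deepest node is I, reached by A → O → C → P → H → L → K → F → M → I.
That path has 9 edges, so the height is 9.

9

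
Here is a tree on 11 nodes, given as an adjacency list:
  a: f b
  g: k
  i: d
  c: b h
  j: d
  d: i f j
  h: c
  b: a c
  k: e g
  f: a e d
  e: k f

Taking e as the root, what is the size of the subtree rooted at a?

4

Descendants of a (including itself): a, b, c, h. That's 4.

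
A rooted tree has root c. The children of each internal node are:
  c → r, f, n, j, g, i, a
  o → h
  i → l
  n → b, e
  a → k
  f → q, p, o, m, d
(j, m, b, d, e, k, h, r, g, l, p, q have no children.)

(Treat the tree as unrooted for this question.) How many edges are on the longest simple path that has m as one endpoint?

4

Distances from m peak at 4, attained at b (e, k, l also at distance 4).
m-f-c-n-b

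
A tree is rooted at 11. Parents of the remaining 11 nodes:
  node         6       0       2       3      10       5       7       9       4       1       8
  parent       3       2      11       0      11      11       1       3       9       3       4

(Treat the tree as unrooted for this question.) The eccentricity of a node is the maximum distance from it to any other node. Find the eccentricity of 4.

A farthest node from 4 is 5 (10 also at distance 6).
The path 4-9-3-0-2-11-5 has 6 edges.

6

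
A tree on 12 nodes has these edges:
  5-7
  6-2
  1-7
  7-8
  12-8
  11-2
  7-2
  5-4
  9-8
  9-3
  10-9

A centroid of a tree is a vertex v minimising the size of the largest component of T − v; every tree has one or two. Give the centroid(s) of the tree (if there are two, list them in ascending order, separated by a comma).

7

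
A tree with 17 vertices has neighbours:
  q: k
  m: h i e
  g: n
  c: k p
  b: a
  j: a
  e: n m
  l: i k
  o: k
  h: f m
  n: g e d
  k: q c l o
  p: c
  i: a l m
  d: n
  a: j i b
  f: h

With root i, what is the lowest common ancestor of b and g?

Path b→root: b a i; path g→root: g n e m i.
First common node: i.

i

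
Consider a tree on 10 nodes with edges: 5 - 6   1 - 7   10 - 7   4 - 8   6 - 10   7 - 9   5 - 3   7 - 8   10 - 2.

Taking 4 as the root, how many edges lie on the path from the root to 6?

4–8–7–10–6 — 4 edges.

4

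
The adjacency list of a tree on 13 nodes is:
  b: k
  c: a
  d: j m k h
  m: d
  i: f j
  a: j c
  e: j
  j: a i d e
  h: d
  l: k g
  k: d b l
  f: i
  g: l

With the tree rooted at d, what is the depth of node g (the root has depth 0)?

3

Path from d to g: d – k – l – g, which has 3 edges.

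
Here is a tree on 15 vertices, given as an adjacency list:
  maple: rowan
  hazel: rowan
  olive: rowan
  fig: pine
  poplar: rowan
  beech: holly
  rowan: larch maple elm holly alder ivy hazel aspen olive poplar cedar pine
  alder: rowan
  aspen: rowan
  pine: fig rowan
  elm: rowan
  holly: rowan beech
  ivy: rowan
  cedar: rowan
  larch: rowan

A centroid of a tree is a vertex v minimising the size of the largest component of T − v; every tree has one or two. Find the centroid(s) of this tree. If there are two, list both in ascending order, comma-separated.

rowan

If rowan is removed the pieces have sizes 2, 2, 1, 1, 1, 1, 1, 1, 1, 1, 1, 1, all ≤ ⌊15/2⌋ = 7.
Every other node leaves some component of size > 7, so the centroid is unique.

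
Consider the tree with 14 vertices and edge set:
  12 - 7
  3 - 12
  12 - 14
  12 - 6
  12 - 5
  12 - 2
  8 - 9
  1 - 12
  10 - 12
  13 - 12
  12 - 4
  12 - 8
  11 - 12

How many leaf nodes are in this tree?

12

Exactly 12 nodes have a single neighbour: 1, 2, 3, 4, 5, 6, 7, 9, 10, 11, 13, 14.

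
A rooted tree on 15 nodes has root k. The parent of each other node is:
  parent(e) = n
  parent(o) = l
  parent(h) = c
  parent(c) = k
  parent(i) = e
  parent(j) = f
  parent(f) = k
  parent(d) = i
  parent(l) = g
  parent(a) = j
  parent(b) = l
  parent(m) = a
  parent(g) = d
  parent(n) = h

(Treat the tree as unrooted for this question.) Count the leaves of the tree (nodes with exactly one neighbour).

The leaves are b, m, o.
That is 3 leaves.

3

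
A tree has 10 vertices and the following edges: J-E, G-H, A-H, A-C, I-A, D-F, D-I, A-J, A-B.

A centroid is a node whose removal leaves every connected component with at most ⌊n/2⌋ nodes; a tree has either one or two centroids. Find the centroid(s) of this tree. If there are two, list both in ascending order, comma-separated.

Removing A splits the tree into components of sizes 3, 2, 2, 1, 1; the largest is 3 ≤ ⌊10/2⌋ = 5.
No neighbour of A does as well, so A is the unique centroid.

A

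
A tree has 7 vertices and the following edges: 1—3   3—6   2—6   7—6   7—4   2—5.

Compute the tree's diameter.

4

BFS from 4 reaches 5 last, at distance 4; BFS from 5 confirms no node is farther.
Path: 4-7-6-2-5.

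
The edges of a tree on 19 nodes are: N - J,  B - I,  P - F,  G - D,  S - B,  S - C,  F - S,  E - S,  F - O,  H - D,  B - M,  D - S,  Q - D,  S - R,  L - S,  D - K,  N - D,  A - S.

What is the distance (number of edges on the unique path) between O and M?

4

Walking from O: O – F – S – B – M. Length 4.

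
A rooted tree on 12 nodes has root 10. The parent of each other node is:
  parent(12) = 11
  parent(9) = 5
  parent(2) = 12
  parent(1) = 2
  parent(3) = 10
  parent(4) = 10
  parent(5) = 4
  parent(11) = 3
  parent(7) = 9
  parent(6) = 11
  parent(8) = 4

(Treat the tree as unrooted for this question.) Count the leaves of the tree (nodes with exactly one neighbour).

Exactly 4 nodes have a single neighbour: 1, 6, 7, 8.

4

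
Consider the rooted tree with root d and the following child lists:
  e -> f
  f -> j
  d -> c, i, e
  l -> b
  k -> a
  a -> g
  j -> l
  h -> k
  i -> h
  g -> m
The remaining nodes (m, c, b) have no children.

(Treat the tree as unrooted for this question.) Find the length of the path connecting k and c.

Walking from k: k - h - i - d - c. Length 4.

4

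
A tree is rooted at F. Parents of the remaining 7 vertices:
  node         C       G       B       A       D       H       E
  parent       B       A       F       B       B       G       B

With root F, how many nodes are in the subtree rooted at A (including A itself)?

3

A's subtree: {A, G, H}, size 3.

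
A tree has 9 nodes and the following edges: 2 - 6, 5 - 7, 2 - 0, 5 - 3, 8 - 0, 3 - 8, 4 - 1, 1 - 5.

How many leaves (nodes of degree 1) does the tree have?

3

Exactly 3 nodes have a single neighbour: 4, 6, 7.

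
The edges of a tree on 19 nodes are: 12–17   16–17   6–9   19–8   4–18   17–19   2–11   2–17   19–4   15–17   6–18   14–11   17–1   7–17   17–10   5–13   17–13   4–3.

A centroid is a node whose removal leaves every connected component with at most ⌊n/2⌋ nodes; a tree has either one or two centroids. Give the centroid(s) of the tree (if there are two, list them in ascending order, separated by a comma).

Removing 17 splits the tree into components of sizes 7, 3, 2, 1, 1, 1, 1, 1, 1; the largest is 7 ≤ ⌊19/2⌋ = 9.
Every other node leaves some component of size > 9, so the centroid is unique.

17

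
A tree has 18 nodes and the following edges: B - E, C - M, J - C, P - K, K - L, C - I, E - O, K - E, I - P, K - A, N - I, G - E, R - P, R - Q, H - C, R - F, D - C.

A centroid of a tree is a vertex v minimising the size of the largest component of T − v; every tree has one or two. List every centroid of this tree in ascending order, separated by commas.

P

Removing P splits the tree into components of sizes 7, 7, 3; the largest is 7 ≤ ⌊18/2⌋ = 9.
No neighbour of P does as well, so P is the unique centroid.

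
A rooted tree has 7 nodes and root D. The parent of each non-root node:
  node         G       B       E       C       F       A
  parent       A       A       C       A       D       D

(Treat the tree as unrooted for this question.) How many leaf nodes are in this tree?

4

Exactly 4 nodes have a single neighbour: B, E, F, G.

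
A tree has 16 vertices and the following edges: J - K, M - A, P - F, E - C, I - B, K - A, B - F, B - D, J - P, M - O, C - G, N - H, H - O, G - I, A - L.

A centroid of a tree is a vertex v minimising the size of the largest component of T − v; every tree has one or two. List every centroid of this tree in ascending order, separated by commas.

J, P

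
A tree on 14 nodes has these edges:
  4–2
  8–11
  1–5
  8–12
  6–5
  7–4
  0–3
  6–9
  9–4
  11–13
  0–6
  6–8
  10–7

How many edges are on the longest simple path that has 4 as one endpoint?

5

Distances from 4 peak at 5, attained at 13.
4 – 9 – 6 – 8 – 11 – 13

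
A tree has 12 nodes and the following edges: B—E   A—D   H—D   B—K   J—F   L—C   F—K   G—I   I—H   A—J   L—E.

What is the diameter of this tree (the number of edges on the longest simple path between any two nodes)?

11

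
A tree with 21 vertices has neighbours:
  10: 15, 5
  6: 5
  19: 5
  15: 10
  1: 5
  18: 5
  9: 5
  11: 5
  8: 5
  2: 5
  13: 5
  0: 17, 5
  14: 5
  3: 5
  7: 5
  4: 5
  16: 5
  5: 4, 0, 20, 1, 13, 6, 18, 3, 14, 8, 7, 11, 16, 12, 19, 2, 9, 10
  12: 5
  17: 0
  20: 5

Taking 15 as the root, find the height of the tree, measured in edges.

A deepest node is 17, reached by 15 → 10 → 5 → 0 → 17.
That path has 4 edges, so the height is 4.

4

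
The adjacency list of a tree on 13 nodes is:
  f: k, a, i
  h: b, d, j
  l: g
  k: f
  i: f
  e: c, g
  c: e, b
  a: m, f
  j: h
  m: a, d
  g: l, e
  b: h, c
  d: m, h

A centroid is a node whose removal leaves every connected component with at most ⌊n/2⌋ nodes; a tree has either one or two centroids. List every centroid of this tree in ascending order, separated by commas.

If h is removed the pieces have sizes 6, 5, 1, all ≤ ⌊13/2⌋ = 6.
No neighbour of h does as well, so h is the unique centroid.

h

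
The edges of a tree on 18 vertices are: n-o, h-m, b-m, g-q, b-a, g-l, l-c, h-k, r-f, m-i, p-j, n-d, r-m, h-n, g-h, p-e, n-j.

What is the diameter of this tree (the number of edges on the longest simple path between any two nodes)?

7

BFS from a reaches e last, at distance 7; BFS from e confirms no node is farther.
Path: a - b - m - h - n - j - p - e.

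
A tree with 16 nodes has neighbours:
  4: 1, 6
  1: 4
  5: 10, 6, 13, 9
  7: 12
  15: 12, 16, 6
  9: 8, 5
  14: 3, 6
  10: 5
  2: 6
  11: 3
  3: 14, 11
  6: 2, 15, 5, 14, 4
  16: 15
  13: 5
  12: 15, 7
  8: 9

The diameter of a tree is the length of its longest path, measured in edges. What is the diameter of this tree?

6

A longest path is 11 - 3 - 14 - 6 - 5 - 9 - 8, with 6 edges.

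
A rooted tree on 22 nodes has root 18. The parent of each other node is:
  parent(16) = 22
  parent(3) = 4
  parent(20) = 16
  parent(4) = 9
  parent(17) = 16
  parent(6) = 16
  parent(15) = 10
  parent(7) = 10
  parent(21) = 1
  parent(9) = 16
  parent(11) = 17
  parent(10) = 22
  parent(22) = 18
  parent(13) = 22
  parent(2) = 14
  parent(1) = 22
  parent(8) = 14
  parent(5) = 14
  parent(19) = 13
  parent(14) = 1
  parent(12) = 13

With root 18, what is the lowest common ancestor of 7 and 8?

7's ancestor chain is 7, 10, 22, 18 and 8's is 8, 14, 1, 22, 18; they first meet at 22.

22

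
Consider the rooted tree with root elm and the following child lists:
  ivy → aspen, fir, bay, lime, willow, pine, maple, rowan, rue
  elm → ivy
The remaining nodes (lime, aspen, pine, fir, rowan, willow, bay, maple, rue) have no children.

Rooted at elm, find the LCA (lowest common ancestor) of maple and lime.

maple's ancestor chain is maple, ivy, elm and lime's is lime, ivy, elm; they first meet at ivy.

ivy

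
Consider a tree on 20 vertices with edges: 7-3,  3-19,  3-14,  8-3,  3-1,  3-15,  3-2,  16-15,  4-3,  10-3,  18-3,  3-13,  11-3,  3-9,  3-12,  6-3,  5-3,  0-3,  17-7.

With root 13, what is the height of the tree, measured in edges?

The longest root-to-leaf path is 13–3–7–17 (3 edges).

3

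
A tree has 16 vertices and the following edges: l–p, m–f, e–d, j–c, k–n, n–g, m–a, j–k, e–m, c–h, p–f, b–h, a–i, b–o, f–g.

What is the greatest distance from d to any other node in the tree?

The node farthest from d is o, via d–e–m–f–g–n–k–j–c–h–b–o — 11 edges.

11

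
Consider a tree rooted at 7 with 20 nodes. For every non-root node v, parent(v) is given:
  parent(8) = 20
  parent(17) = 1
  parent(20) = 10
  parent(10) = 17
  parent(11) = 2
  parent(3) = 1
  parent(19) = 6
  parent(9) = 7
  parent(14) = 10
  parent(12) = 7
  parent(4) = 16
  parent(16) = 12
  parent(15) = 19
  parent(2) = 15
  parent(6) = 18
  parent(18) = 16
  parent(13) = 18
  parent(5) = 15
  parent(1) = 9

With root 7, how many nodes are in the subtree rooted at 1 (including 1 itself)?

Descendants of 1 (including itself): 1, 17, 3, 10, 14, 20, 8. That's 7.

7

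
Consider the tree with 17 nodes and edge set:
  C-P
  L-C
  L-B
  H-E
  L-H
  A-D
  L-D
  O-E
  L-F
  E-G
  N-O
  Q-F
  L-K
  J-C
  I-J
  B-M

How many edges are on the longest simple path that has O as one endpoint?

The node farthest from O is I, via O – E – H – L – C – J – I — 6 edges.

6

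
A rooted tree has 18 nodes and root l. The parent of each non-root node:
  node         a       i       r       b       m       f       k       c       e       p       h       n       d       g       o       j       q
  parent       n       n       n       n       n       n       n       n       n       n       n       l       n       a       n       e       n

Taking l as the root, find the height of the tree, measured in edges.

j sits deepest: l–n–e–j — 3 edges from the root.

3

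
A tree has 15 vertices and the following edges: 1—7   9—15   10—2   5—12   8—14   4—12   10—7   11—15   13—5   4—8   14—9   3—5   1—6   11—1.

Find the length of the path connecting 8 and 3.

4

The path is 8 - 4 - 12 - 5 - 3, which has 4 edges.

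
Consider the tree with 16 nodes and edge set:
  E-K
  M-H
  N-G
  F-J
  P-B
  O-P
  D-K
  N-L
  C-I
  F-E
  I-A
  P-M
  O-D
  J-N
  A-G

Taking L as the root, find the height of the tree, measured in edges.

A deepest node is H, reached by L–N–J–F–E–K–D–O–P–M–H.
That path has 10 edges, so the height is 10.

10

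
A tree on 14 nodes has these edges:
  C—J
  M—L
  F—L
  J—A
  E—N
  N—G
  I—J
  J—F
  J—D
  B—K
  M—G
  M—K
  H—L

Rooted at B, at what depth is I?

B–K–M–L–F–J–I — 6 edges.

6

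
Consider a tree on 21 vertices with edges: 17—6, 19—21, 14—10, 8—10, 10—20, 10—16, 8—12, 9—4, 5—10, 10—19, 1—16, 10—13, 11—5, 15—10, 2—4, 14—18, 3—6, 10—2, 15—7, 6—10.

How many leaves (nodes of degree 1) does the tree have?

11

The leaves are 1, 3, 7, 9, 11, 12, 13, 17, 18, 20, 21.
That is 11 leaves.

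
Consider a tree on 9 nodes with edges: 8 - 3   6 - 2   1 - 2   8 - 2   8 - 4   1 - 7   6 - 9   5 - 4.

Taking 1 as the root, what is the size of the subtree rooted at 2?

7

Descendants of 2 (including itself): 2, 8, 6, 4, 3, 9, 5. That's 7.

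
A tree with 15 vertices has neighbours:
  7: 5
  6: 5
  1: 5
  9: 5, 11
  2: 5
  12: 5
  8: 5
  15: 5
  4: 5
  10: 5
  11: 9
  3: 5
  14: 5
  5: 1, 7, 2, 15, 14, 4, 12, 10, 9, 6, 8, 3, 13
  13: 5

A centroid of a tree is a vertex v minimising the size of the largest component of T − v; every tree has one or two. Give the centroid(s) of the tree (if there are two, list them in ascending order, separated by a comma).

If 5 is removed the pieces have sizes 2, 1, 1, 1, 1, 1, 1, 1, 1, 1, 1, 1, 1, all ≤ ⌊15/2⌋ = 7.
No neighbour of 5 does as well, so 5 is the unique centroid.

5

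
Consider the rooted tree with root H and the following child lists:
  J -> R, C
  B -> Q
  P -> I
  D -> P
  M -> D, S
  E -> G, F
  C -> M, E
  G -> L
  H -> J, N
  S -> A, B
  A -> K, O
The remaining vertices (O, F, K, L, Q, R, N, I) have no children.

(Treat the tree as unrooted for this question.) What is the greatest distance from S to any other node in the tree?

Distances from S peak at 5, attained at N (L also at distance 5).
S – M – C – J – H – N

5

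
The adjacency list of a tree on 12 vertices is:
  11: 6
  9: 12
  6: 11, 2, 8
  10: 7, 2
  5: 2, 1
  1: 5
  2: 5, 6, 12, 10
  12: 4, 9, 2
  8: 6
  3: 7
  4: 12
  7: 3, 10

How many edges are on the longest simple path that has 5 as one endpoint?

4

Distances from 5 peak at 4, attained at 3.
5–2–10–7–3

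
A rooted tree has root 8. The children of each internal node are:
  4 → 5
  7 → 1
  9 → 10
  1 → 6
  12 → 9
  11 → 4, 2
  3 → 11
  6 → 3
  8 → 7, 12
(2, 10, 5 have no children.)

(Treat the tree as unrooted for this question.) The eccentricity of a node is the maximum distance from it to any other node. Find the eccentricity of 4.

Distances from 4 peak at 9, attained at 10.
4–11–3–6–1–7–8–12–9–10

9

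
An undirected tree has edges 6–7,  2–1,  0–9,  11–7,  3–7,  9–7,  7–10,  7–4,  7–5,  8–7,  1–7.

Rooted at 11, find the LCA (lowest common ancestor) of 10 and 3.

7

Ancestors of 10 (toward the root): 10, 7, 11.
Ancestors of 3: 3, 7, 11.
The deepest node appearing in both lists is 7.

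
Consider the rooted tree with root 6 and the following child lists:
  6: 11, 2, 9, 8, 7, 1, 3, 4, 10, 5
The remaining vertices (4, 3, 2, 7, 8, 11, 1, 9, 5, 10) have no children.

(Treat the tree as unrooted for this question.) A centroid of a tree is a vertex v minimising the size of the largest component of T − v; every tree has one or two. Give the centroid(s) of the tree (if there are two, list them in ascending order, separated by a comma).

6

Delete 6: the remaining components have sizes 1, 1, 1, 1, 1, 1, 1, 1, 1, 1. Max 1 ≤ 5, so 6 is a centroid.
No neighbour of 6 does as well, so 6 is the unique centroid.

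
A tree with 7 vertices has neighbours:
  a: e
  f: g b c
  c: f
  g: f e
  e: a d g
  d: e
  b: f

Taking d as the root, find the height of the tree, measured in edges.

4

A deepest node is c, reached by d–e–g–f–c.
That path has 4 edges, so the height is 4.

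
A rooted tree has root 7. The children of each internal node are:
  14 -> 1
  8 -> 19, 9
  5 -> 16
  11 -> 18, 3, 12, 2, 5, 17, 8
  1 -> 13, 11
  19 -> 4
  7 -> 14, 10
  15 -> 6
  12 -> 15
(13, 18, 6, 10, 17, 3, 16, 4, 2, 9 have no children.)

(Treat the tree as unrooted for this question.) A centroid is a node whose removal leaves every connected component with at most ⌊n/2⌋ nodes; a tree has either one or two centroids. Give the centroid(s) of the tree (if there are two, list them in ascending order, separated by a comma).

11

If 11 is removed the pieces have sizes 5, 4, 3, 2, 1, 1, 1, 1, all ≤ ⌊19/2⌋ = 9.
No neighbour of 11 does as well, so 11 is the unique centroid.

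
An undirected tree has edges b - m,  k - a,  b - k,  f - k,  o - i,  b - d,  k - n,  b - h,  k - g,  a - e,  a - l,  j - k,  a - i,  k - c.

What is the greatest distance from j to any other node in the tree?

4

The node farthest from j is o, via j–k–a–i–o — 4 edges.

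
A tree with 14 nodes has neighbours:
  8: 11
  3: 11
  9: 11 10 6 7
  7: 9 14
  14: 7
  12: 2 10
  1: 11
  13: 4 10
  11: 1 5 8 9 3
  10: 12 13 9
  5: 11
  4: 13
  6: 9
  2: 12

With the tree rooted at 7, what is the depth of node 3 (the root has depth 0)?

3

7 → 9 → 11 → 3 — 3 edges.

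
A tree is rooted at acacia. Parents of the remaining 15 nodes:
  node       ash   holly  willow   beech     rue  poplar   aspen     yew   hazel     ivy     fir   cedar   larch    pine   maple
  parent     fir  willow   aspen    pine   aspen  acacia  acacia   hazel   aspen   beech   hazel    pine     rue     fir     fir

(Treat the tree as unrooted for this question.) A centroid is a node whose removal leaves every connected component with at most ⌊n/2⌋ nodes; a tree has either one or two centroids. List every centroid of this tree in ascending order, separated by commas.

hazel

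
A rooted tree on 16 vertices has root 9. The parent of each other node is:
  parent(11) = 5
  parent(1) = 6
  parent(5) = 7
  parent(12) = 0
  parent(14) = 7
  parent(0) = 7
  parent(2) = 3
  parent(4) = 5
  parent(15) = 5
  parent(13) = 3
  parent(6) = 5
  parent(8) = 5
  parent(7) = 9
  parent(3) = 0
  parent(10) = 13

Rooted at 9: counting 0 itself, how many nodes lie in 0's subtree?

0's subtree: {0, 3, 12, 13, 2, 10}, size 6.

6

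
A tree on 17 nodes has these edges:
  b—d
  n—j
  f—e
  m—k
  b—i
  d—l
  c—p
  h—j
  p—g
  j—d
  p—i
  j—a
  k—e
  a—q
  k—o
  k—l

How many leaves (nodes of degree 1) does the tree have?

8

The leaves are c, f, g, h, m, n, o, q.
That is 8 leaves.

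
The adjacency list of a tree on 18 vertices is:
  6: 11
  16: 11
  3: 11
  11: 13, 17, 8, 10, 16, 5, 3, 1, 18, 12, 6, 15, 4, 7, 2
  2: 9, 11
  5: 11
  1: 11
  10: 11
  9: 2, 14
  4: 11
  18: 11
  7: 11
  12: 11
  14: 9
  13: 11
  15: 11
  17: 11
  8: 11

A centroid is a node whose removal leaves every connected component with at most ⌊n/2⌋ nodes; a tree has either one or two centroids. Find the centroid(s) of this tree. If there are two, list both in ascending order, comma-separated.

Delete 11: the remaining components have sizes 3, 1, 1, 1, 1, 1, 1, 1, 1, 1, 1, 1, 1, 1, 1. Max 3 ≤ 9, so 11 is a centroid.
No neighbour of 11 does as well, so 11 is the unique centroid.

11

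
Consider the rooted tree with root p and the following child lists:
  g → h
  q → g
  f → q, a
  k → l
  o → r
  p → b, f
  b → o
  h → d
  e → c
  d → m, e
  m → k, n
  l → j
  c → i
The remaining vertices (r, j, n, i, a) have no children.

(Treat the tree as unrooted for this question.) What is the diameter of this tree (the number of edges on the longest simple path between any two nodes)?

12

A longest path is j – l – k – m – d – h – g – q – f – p – b – o – r, with 12 edges.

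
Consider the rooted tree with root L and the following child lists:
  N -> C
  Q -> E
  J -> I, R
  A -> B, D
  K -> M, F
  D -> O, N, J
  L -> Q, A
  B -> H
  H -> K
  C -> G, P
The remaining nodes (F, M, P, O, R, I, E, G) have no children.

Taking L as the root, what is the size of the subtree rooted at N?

4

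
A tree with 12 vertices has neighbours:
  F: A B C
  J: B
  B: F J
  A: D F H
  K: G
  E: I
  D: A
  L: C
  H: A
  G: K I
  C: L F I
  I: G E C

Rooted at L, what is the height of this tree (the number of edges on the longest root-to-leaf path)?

The longest root-to-leaf path is L–C–F–B–J (4 edges).

4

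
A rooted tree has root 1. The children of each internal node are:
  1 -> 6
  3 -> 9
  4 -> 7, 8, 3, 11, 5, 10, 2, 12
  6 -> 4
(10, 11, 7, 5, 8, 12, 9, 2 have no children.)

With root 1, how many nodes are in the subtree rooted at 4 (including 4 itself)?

10

4's subtree: {4, 3, 10, 5, 2, 12, 7, 11, 8, 9}, size 10.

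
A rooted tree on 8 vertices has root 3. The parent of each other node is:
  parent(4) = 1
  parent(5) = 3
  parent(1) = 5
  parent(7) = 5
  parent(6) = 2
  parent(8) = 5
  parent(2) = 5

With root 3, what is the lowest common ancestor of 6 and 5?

5

Path 6→root: 6 2 5 3; path 5→root: 5 3.
First common node: 5.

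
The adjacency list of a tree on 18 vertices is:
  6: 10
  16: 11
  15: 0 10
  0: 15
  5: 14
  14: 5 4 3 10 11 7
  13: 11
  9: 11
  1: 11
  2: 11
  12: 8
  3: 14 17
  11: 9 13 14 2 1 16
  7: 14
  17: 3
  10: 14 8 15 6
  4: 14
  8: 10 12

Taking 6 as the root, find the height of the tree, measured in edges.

A deepest node is 1, reached by 6-10-14-11-1.
That path has 4 edges, so the height is 4.

4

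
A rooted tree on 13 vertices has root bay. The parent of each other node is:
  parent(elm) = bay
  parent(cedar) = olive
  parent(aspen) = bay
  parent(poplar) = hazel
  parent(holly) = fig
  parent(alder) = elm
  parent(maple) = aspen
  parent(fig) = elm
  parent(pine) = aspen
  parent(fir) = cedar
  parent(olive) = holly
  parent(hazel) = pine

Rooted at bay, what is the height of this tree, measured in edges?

6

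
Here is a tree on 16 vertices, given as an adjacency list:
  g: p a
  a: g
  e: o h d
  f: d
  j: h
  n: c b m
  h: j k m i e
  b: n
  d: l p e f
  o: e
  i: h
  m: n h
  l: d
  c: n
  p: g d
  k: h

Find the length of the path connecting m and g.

5

Walking from m: m - h - e - d - p - g. Length 5.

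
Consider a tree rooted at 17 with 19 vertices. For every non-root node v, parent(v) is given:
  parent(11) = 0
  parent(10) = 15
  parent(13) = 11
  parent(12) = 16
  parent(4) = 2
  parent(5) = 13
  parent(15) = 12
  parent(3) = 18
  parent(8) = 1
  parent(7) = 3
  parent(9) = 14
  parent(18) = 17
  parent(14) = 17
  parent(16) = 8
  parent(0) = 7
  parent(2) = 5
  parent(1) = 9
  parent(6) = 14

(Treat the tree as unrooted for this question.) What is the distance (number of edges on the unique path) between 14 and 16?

14–9–1–8–16: 4 edges.

4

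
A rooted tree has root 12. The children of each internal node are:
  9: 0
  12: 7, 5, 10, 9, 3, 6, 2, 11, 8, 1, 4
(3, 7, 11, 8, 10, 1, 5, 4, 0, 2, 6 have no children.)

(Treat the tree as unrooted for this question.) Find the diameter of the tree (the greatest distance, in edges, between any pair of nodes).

Starting from 0, a farthest node is 7 at distance 3.
One longest path: 0 - 9 - 12 - 7.
So the diameter is 3.

3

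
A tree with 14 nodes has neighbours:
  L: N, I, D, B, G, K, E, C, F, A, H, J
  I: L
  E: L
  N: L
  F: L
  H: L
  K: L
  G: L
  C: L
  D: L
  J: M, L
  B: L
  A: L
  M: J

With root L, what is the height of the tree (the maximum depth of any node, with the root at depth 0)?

2

The longest root-to-leaf path is L–J–M (2 edges).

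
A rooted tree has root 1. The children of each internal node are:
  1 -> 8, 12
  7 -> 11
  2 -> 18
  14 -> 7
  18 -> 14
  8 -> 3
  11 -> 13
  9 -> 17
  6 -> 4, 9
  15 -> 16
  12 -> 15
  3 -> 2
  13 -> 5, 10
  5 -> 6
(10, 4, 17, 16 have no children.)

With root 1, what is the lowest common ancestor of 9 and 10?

9's ancestor chain is 9, 6, 5, 13, 11, 7, 14, 18, 2, 3, 8, 1 and 10's is 10, 13, 11, 7, 14, 18, 2, 3, 8, 1; they first meet at 13.

13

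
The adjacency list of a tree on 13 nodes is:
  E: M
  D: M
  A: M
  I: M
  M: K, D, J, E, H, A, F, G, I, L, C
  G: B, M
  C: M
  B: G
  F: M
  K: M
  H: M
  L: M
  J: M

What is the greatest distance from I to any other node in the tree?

The node farthest from I is B, via I-M-G-B — 3 edges.

3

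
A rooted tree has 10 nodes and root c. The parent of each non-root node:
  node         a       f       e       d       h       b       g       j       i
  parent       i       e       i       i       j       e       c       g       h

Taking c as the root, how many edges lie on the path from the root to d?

5

Climbing from d to the root: d–i–h–j–g–c. That's 5 steps.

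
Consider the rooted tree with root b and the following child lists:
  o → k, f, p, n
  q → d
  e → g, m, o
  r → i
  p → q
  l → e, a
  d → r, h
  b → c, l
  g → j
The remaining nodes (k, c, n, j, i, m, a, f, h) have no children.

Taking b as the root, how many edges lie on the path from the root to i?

b–l–e–o–p–q–d–r–i — 8 edges.

8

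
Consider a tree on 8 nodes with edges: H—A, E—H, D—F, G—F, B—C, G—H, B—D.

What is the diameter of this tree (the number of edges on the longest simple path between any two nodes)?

BFS from A reaches C last, at distance 6; BFS from C confirms no node is farther.
Path: A - H - G - F - D - B - C.

6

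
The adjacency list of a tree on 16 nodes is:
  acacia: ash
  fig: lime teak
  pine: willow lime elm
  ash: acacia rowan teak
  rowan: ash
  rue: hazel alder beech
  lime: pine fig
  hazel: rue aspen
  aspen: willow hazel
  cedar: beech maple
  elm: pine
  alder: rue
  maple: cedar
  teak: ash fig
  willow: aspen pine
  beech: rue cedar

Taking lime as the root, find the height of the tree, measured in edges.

A deepest node is maple, reached by lime – pine – willow – aspen – hazel – rue – beech – cedar – maple.
That path has 8 edges, so the height is 8.

8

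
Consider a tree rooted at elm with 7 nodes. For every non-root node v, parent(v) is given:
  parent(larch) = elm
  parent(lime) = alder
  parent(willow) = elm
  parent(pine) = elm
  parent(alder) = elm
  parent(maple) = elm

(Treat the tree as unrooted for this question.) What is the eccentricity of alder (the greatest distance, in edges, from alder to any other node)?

2

Distances from alder peak at 2, attained at maple (pine, larch, willow also at distance 2).
alder-elm-maple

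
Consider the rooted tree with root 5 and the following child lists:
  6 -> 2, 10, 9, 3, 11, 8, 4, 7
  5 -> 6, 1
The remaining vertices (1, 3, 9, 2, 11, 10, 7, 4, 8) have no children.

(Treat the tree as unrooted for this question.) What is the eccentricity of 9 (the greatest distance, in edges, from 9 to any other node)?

3

Distances from 9 peak at 3, attained at 1.
9–6–5–1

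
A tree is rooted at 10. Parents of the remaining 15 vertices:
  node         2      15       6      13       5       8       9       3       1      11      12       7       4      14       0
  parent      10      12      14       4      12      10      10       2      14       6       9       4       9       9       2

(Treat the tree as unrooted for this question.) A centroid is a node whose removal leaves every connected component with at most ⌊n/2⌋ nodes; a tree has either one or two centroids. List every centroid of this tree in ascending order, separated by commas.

If 9 is removed the pieces have sizes 5, 4, 3, 3, all ≤ ⌊16/2⌋ = 8.
No neighbour of 9 does as well, so 9 is the unique centroid.

9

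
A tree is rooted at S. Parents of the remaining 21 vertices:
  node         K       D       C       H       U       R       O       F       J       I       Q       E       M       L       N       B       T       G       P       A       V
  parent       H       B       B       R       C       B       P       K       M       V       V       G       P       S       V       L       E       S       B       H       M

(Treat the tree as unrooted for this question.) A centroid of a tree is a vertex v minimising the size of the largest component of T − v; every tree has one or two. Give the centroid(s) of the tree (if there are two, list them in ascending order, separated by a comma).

B

Removing B splits the tree into components of sizes 8, 5, 5, 2, 1; the largest is 8 ≤ ⌊22/2⌋ = 11.
No neighbour of B does as well, so B is the unique centroid.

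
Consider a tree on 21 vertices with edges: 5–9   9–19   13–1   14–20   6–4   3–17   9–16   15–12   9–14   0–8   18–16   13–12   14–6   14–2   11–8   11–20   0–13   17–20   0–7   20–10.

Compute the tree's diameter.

10

A longest path is 15-12-13-0-8-11-20-14-9-16-18, with 10 edges.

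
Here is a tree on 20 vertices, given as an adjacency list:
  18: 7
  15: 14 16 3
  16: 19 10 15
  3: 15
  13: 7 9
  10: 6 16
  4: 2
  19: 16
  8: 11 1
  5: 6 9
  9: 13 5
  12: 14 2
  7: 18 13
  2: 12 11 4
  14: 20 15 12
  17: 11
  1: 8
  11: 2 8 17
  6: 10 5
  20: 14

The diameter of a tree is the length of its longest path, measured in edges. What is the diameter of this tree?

BFS from 18 reaches 1 last, at distance 14; BFS from 1 confirms no node is farther.
Path: 18 – 7 – 13 – 9 – 5 – 6 – 10 – 16 – 15 – 14 – 12 – 2 – 11 – 8 – 1.

14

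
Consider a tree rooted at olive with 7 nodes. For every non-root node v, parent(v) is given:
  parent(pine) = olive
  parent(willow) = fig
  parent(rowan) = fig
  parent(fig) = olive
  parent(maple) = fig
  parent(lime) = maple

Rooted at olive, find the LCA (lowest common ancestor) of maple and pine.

Ancestors of maple (toward the root): maple, fig, olive.
Ancestors of pine: pine, olive.
The deepest node appearing in both lists is olive.

olive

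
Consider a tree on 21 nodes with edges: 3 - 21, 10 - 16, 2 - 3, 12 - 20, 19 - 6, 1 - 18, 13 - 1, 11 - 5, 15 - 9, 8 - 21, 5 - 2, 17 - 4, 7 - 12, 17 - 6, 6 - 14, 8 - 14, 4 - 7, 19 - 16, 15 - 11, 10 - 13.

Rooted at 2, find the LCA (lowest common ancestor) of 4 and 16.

Path 4→root: 4 17 6 14 8 21 3 2; path 16→root: 16 19 6 14 8 21 3 2.
First common node: 6.

6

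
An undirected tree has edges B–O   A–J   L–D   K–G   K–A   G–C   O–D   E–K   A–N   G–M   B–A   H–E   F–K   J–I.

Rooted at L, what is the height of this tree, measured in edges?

H sits deepest: L → D → O → B → A → K → E → H — 7 edges from the root.

7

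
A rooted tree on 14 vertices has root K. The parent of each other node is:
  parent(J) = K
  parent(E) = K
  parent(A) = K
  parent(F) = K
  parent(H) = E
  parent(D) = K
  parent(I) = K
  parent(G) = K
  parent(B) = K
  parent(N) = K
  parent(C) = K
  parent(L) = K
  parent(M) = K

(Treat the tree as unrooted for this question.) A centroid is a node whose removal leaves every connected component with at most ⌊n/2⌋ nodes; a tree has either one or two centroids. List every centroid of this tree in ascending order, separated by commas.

If K is removed the pieces have sizes 2, 1, 1, 1, 1, 1, 1, 1, 1, 1, 1, 1, all ≤ ⌊14/2⌋ = 7.
No neighbour of K does as well, so K is the unique centroid.

K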